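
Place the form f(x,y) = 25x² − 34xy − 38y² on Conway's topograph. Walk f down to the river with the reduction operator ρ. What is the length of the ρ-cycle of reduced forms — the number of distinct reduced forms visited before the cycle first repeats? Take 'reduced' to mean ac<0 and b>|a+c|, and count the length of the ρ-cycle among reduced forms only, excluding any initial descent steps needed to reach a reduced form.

D = 4956, ⌊√D⌋ = 70
descent: ρ → (-38,34,25)  [lands on river]
river: ρ → (25,66,-6)
river: ρ → (-6,66,25)
river: ρ → (25,34,-38)
river: ρ → (-38,42,21)
river: ρ → (21,42,-38)
ρ-cycle length = 6 (tail of 1 descent step not counted)

6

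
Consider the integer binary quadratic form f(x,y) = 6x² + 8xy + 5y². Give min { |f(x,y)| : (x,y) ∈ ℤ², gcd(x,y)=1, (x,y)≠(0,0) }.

translate: b→-4 (≡8 mod 12), so (6,8,5)→(6,-4,3)
flip: (6,-4,3)→(3,4,6)
translate: b→-2 (≡4 mod 6), so (3,4,6)→(3,-2,5)
reduced (well bottom): (3,-2,5) with a≤c, −a<b≤a
well minimum = a = 3

3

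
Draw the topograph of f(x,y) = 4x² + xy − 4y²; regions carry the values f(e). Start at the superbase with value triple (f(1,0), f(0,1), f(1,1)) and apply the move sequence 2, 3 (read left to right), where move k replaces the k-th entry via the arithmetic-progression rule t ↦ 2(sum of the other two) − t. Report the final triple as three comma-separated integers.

start (4,-4,1) = (f(1,0),f(0,1),f(1,1))
replace slot 2: 2·(4+1) − (-4) = 14 → (4,14,1)
replace slot 3: 2·(4+14) − 1 = 35 → (4,14,35)

4,14,35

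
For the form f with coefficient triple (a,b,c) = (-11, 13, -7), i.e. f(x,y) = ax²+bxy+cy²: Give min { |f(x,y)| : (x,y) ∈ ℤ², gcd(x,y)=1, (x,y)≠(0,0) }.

translate: b→9 (≡-13 mod 22), so (11,-13,7)→(11,9,5)
flip: (11,9,5)→(5,-9,11)
translate: b→1 (≡-9 mod 10), so (5,-9,11)→(5,1,7)
reduced (well bottom): (5,1,7) with a≤c, −a<b≤a
well minimum |f| = |-5| = 5 (negative-definite)

5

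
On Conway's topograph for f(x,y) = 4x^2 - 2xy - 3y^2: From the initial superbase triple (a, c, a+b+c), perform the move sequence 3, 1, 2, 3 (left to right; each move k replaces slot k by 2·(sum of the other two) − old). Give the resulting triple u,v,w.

start (4,-3,-1) = (f(1,0),f(0,1),f(1,1))
replace slot 3: 2·(4+(-3)) − (-1) = 3 → (4,-3,3)
replace slot 1: 2·((-3)+3) − 4 = -4 → (-4,-3,3)
replace slot 2: 2·((-4)+3) − (-3) = 1 → (-4,1,3)
replace slot 3: 2·((-4)+1) − 3 = -9 → (-4,1,-9)

-4,1,-9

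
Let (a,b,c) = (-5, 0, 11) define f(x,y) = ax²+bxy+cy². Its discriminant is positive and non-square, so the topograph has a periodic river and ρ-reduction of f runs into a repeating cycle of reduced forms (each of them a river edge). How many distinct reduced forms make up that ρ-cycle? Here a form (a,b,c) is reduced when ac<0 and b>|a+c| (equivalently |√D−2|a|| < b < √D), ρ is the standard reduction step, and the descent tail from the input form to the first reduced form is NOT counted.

D = 220, ⌊√D⌋ = 14
descent: ρ → (11,0,-5)
descent: ρ → (-5,10,6)  [lands on river]
river: ρ → (6,14,-1)
river: ρ → (-1,14,6)
river: ρ → (6,10,-5)
ρ-cycle length = 4 (tail of 2 descent steps not counted)

4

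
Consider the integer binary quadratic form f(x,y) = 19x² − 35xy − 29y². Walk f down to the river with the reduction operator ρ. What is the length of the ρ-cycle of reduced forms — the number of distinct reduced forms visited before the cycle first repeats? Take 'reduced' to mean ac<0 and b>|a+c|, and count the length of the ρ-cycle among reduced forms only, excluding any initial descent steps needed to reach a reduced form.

D = 3429, ⌊√D⌋ = 58
descent: ρ → (-29,35,19)  [lands on river]
river: ρ → (19,41,-23)
river: ρ → (-23,51,9)
river: ρ → (9,57,-5)
river: ρ → (-5,53,31)
river: ρ → (31,9,-27)
river: ρ → (-27,45,13)
river: ρ → (13,33,-45)
river: ρ → (-45,57,1)
river: ρ → (1,57,-45)
river: ρ → (-45,33,13)
river: ρ → (13,45,-27)
river: ρ → (-27,9,31)
river: ρ → (31,53,-5)
river: ρ → (-5,57,9)
river: ρ → (9,51,-23)
river: ρ → (-23,41,19)
river: ρ → (19,35,-29)
river: ρ → (-29,23,25)
river: ρ → (25,27,-27)
river: ρ → (-27,27,25)
river: ρ → (25,23,-29)
ρ-cycle length = 22 (tail of 1 descent step not counted)

22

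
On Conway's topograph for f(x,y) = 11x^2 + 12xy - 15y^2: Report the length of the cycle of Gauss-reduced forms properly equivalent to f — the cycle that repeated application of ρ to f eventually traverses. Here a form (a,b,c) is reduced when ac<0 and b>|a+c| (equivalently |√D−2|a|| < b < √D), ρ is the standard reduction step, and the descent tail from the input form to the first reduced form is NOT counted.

D = 804, ⌊√D⌋ = 28
river: ρ → (-15,18,8)
river: ρ → (8,14,-19)
river: ρ → (-19,24,3)
river: ρ → (3,24,-19)
river: ρ → (-19,14,8)
river: ρ → (8,18,-15)
river: ρ → (-15,12,11)
river: ρ → (11,10,-16)
river: ρ → (-16,22,5)
river: ρ → (5,28,-1)
river: ρ → (-1,28,5)
river: ρ → (5,22,-16)
river: ρ → (-16,10,11)
river: ρ → (11,12,-15)
ρ-cycle length = 14 (tail of 0 descent steps not counted)

14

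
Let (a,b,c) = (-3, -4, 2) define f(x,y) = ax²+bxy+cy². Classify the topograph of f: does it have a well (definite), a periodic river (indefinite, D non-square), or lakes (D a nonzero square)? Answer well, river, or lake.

D = b²−4ac = (-4)² − 4·(-3)·2 = 40
D > 0 non-square ⇒ indefinite ⇒ periodic river

river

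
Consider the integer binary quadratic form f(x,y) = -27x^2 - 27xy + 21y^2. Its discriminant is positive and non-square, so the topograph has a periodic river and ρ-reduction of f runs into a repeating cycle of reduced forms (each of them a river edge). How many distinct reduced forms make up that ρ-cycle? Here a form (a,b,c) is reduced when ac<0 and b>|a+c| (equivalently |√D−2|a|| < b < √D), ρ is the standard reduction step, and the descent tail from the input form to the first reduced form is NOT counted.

D = 2997, ⌊√D⌋ = 54
descent: ρ → (21,27,-27)  [lands on river]
river: ρ → (-27,27,21)
river: ρ → (21,15,-33)
river: ρ → (-33,51,3)
river: ρ → (3,51,-33)
river: ρ → (-33,15,21)
ρ-cycle length = 6 (tail of 1 descent step not counted)

6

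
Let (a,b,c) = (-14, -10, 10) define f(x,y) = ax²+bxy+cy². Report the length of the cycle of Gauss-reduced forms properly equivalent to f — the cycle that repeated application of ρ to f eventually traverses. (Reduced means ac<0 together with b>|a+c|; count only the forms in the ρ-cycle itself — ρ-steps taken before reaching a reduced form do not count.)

D = 660, ⌊√D⌋ = 25
descent: ρ → (10,10,-14)  [lands on river]
river: ρ → (-14,18,6)
river: ρ → (6,18,-14)
river: ρ → (-14,10,10)
ρ-cycle length = 4 (tail of 1 descent step not counted)

4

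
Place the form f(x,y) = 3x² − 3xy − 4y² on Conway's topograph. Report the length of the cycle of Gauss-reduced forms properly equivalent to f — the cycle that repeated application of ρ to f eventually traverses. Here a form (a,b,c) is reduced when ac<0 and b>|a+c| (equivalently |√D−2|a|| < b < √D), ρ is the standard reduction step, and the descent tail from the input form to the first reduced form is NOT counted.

D = 57, ⌊√D⌋ = 7
descent: ρ → (-4,3,3)  [lands on river]
river: ρ → (3,3,-4)
river: ρ → (-4,5,2)
river: ρ → (2,7,-1)
river: ρ → (-1,7,2)
river: ρ → (2,5,-4)
ρ-cycle length = 6 (tail of 1 descent step not counted)

6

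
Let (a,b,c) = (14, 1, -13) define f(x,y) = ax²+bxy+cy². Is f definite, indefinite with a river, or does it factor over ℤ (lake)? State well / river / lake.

D = b²−4ac = 1² − 4·14·(-13) = 729
D = 27² is a perfect square ⇒ form factors over ℤ ⇒ lakes

lake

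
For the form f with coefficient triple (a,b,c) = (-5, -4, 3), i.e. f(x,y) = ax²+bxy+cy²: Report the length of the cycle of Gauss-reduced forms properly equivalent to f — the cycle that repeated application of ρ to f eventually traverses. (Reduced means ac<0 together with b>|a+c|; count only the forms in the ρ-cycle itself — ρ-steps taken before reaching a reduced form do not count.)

D = 76, ⌊√D⌋ = 8
descent: ρ → (3,4,-5)  [lands on river]
river: ρ → (-5,6,2)
river: ρ → (2,6,-5)
river: ρ → (-5,4,3)
river: ρ → (3,8,-1)
river: ρ → (-1,8,3)
ρ-cycle length = 6 (tail of 1 descent step not counted)

6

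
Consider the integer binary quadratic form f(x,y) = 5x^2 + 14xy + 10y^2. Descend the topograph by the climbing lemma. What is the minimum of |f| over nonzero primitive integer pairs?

translate: b→4 (≡14 mod 10), so (5,14,10)→(5,4,1)
flip: (5,4,1)→(1,-4,5)
translate: b→0 (≡-4 mod 2), so (1,-4,5)→(1,0,1)
reduced (well bottom): (1,0,1) with a≤c, −a<b≤a
well minimum = a = 1

1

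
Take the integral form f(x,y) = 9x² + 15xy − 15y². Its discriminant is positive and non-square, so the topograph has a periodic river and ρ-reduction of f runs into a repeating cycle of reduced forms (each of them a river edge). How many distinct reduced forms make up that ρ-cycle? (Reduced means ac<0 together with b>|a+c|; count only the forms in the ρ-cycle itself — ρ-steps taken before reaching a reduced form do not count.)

D = 765, ⌊√D⌋ = 27
river: ρ → (-15,15,9)
river: ρ → (9,21,-9)
river: ρ → (-9,15,15)
river: ρ → (15,15,-9)
river: ρ → (-9,21,9)
river: ρ → (9,15,-15)
ρ-cycle length = 6 (tail of 0 descent steps not counted)

6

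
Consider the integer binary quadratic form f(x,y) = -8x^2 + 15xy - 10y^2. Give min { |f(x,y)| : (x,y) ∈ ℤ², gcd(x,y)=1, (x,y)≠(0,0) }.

translate: b→1 (≡-15 mod 16), so (8,-15,10)→(8,1,3)
flip: (8,1,3)→(3,-1,8)
reduced (well bottom): (3,-1,8) with a≤c, −a<b≤a
well minimum |f| = |-3| = 3 (negative-definite)

3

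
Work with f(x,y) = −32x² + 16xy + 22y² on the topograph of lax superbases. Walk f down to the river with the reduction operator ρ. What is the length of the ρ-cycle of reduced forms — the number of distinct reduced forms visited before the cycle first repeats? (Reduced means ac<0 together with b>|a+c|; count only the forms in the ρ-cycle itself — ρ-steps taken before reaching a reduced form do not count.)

D = 3072, ⌊√D⌋ = 55
river: ρ → (22,28,-26)
river: ρ → (-26,24,24)
river: ρ → (24,24,-26)
river: ρ → (-26,28,22)
river: ρ → (22,16,-32)
river: ρ → (-32,48,6)
river: ρ → (6,48,-32)
river: ρ → (-32,16,22)
ρ-cycle length = 8 (tail of 0 descent steps not counted)

8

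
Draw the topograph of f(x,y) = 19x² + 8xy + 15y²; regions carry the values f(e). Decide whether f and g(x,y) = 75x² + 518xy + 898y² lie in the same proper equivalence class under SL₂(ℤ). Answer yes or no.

D₁ = -1076, D₂ = -1076
f: flip: (19,8,15)→(15,-8,19)
f: reduced (well bottom): (15,-8,19) with a≤c, −a<b≤a
g: translate: b→68 (≡518 mod 150), so (75,518,898)→(75,68,19)
g: flip: (75,68,19)→(19,-68,75)
g: translate: b→8 (≡-68 mod 38), so (19,-68,75)→(19,8,15)
g: flip: (19,8,15)→(15,-8,19)
g: reduced (well bottom): (15,-8,19) with a≤c, −a<b≤a
reduced forms (15, -8, 19) vs (15, -8, 19) ⇒ equivalent

yes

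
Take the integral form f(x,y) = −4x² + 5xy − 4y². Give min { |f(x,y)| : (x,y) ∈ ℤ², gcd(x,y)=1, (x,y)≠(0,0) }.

translate: b→3 (≡-5 mod 8), so (4,-5,4)→(4,3,3)
flip: (4,3,3)→(3,-3,4)
translate: b→3 (≡-3 mod 6), so (3,-3,4)→(3,3,4)
reduced (well bottom): (3,3,4) with a≤c, −a<b≤a
well minimum |f| = |-3| = 3 (negative-definite)

3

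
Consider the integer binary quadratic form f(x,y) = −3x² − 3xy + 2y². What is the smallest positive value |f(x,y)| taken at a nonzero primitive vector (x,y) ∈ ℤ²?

descent: ρ → (2,3,-3)  [lands on river]
river: ρ → (-3,3,2)
river: ρ → (2,5,-1)
river: ρ → (-1,5,2)
closes: descent 1, river 4
min |a| on river = 1

1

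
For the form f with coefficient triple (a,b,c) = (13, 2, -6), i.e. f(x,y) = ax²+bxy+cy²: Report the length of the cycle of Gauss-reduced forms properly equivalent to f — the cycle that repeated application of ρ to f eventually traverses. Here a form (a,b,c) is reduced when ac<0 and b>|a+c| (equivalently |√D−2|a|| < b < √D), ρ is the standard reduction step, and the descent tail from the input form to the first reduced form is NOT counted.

D = 316, ⌊√D⌋ = 17
descent: ρ → (-6,10,9)  [lands on river]
river: ρ → (9,8,-7)
river: ρ → (-7,6,10)
river: ρ → (10,14,-3)
river: ρ → (-3,16,5)
river: ρ → (5,14,-6)
ρ-cycle length = 6 (tail of 1 descent step not counted)

6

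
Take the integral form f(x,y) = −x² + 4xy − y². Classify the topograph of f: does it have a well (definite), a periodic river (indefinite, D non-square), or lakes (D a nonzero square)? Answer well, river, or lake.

D = b²−4ac = 4² − 4·(-1)·(-1) = 12
D > 0 non-square ⇒ indefinite ⇒ periodic river

river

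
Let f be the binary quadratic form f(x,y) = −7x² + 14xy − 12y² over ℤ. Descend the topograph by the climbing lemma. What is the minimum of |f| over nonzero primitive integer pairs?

translate: b→0 (≡-14 mod 14), so (7,-14,12)→(7,0,5)
flip: (7,0,5)→(5,0,7)
reduced (well bottom): (5,0,7) with a≤c, −a<b≤a
well minimum |f| = |-5| = 5 (negative-definite)

5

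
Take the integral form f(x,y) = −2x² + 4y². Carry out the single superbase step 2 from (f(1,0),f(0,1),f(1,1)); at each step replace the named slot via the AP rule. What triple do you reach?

start (-2,4,2) = (f(1,0),f(0,1),f(1,1))
replace slot 2: 2·((-2)+2) − 4 = -4 → (-2,-4,2)

-2,-4,2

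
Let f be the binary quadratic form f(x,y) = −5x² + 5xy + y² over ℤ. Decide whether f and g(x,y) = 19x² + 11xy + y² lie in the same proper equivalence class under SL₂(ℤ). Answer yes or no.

D₁ = 45, D₂ = 45
river cycle of f (length 2): (1, 5, -5), (-5, 5, 1)
river cycle of g (length 2): (1, 5, -5), (-5, 5, 1)
cycles coincide ⇒ equivalent

yes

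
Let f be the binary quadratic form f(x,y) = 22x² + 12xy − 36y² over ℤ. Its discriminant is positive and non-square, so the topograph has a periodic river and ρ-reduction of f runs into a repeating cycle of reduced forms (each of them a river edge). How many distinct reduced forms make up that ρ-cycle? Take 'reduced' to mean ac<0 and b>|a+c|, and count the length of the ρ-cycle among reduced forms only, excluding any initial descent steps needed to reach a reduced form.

D = 3312, ⌊√D⌋ = 57
descent: ρ → (-36,-12,22)
descent: ρ → (22,56,-2)  [lands on river]
river: ρ → (-2,56,22)
river: ρ → (22,32,-26)
river: ρ → (-26,20,28)
river: ρ → (28,36,-18)
river: ρ → (-18,36,28)
river: ρ → (28,20,-26)
river: ρ → (-26,32,22)
ρ-cycle length = 8 (tail of 2 descent steps not counted)

8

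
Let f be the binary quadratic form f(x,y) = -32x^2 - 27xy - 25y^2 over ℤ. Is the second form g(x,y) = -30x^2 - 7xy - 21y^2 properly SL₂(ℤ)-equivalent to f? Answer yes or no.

D₁ = -2471, D₂ = -2471
f is negative-definite; reduce −f:
−f: flip: (32,27,25)→(25,-27,32)
−f: translate: b→23 (≡-27 mod 50), so (25,-27,32)→(25,23,30)
−f: reduced (well bottom): (25,23,30) with a≤c, −a<b≤a
flip sign back: reduced form of f is (-25,-23,-30)
g is negative-definite; reduce −g:
−g: flip: (30,7,21)→(21,-7,30)
−g: reduced (well bottom): (21,-7,30) with a≤c, −a<b≤a
flip sign back: reduced form of g is (-21,7,-30)
reduced forms (-25, -23, -30) vs (-21, 7, -30) ⇒ inequivalent

no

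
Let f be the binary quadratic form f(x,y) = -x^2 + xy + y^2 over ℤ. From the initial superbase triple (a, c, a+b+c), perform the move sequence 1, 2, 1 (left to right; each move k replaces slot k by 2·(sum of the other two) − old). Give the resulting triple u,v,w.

start (-1,1,1) = (f(1,0),f(0,1),f(1,1))
replace slot 1: 2·(1+1) − (-1) = 5 → (5,1,1)
replace slot 2: 2·(5+1) − 1 = 11 → (5,11,1)
replace slot 1: 2·(11+1) − 5 = 19 → (19,11,1)

19,11,1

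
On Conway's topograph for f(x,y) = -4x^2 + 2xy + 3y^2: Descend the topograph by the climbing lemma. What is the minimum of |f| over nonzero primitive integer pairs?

river: ρ → (3,4,-3)
river: ρ → (-3,2,4)
river: ρ → (4,6,-1)
river: ρ → (-1,6,4)
river: ρ → (4,2,-3)
river: ρ → (-3,4,3)
river: ρ → (3,2,-4)
river: ρ → (-4,6,1)
river: ρ → (1,6,-4)
river: ρ → (-4,2,3)
closes: descent 0, river 10
min |a| on river = 1

1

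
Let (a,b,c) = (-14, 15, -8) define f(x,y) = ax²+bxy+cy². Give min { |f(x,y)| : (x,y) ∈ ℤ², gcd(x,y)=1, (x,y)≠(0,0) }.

translate: b→13 (≡-15 mod 28), so (14,-15,8)→(14,13,7)
flip: (14,13,7)→(7,-13,14)
translate: b→1 (≡-13 mod 14), so (7,-13,14)→(7,1,8)
reduced (well bottom): (7,1,8) with a≤c, −a<b≤a
well minimum |f| = |-7| = 7 (negative-definite)

7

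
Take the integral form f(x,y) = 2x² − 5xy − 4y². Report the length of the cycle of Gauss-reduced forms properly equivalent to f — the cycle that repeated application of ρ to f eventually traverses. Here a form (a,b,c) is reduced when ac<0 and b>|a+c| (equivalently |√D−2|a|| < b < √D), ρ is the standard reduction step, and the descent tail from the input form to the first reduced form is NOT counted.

D = 57, ⌊√D⌋ = 7
descent: ρ → (-4,5,2)  [lands on river]
river: ρ → (2,7,-1)
river: ρ → (-1,7,2)
river: ρ → (2,5,-4)
river: ρ → (-4,3,3)
river: ρ → (3,3,-4)
ρ-cycle length = 6 (tail of 1 descent step not counted)

6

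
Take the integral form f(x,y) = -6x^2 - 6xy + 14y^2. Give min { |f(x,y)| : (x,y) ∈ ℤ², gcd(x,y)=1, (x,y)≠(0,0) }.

descent: ρ → (14,6,-6)
descent: ρ → (-6,18,2)  [lands on river]
river: ρ → (2,18,-6)
closes: descent 2, river 2
min |a| on river = 2

2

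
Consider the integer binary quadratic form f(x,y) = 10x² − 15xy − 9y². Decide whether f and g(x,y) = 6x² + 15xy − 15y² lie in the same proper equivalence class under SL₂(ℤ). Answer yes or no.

D₁ = 585, D₂ = 585
river cycle of f (length 12): (-9, 15, 10), (10, 5, -14), (-14, 23, 1), (1, 23, -14), (-14, 5, 10), (10, 15, -9), (-9, 21, 4), (4, 19, -14), (-14, 9, 9), (9, 9, -14), … (2 more)
river cycle of g (length 6): (-15, 15, 6), (6, 21, -6), (-6, 15, 15), (15, 15, -6), (-6, 21, 6), (6, 15, -15)
cycles differ ⇒ inequivalent

no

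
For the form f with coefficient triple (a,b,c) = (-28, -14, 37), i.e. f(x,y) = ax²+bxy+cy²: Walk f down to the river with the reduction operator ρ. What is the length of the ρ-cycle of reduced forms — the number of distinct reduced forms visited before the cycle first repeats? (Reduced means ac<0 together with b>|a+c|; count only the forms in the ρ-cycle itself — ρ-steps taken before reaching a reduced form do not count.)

D = 4340, ⌊√D⌋ = 65
descent: ρ → (37,14,-28)  [lands on river]
river: ρ → (-28,42,23)
river: ρ → (23,50,-20)
river: ρ → (-20,30,43)
river: ρ → (43,56,-7)
river: ρ → (-7,56,43)
river: ρ → (43,30,-20)
river: ρ → (-20,50,23)
river: ρ → (23,42,-28)
river: ρ → (-28,14,37)
river: ρ → (37,60,-5)
river: ρ → (-5,60,37)
ρ-cycle length = 12 (tail of 1 descent step not counted)

12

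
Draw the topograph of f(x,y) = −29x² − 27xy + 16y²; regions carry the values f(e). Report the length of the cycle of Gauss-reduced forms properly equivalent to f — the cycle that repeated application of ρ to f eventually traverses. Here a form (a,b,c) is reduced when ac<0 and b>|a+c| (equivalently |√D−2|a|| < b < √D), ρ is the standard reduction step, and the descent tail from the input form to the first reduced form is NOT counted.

D = 2585, ⌊√D⌋ = 50
descent: ρ → (16,27,-29)  [lands on river]
river: ρ → (-29,31,14)
river: ρ → (14,25,-35)
river: ρ → (-35,45,4)
river: ρ → (4,43,-46)
river: ρ → (-46,49,1)
river: ρ → (1,49,-46)
river: ρ → (-46,43,4)
river: ρ → (4,45,-35)
river: ρ → (-35,25,14)
river: ρ → (14,31,-29)
river: ρ → (-29,27,16)
river: ρ → (16,37,-19)
river: ρ → (-19,39,14)
river: ρ → (14,45,-10)
river: ρ → (-10,35,34)
river: ρ → (34,33,-11)
river: ρ → (-11,33,34)
river: ρ → (34,35,-10)
river: ρ → (-10,45,14)
river: ρ → (14,39,-19)
river: ρ → (-19,37,16)
ρ-cycle length = 22 (tail of 1 descent step not counted)

22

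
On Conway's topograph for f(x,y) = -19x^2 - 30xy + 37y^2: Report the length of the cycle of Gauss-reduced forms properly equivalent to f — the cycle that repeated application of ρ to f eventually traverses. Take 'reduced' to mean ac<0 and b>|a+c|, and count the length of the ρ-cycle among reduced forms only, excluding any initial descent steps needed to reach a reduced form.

D = 3712, ⌊√D⌋ = 60
descent: ρ → (37,30,-19)  [lands on river]
river: ρ → (-19,46,21)
river: ρ → (21,38,-27)
river: ρ → (-27,16,32)
river: ρ → (32,48,-11)
river: ρ → (-11,40,48)
river: ρ → (48,56,-3)
river: ρ → (-3,58,29)
river: ρ → (29,58,-3)
river: ρ → (-3,56,48)
river: ρ → (48,40,-11)
river: ρ → (-11,48,32)
river: ρ → (32,16,-27)
river: ρ → (-27,38,21)
river: ρ → (21,46,-19)
river: ρ → (-19,30,37)
river: ρ → (37,44,-12)
river: ρ → (-12,52,21)
river: ρ → (21,32,-32)
river: ρ → (-32,32,21)
river: ρ → (21,52,-12)
river: ρ → (-12,44,37)
ρ-cycle length = 22 (tail of 1 descent step not counted)

22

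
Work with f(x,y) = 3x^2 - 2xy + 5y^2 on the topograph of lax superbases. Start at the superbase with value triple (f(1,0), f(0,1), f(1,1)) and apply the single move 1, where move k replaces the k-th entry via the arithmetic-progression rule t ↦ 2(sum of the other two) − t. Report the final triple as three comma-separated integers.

start (3,5,6) = (f(1,0),f(0,1),f(1,1))
replace slot 1: 2·(5+6) − 3 = 19 → (19,5,6)

19,5,6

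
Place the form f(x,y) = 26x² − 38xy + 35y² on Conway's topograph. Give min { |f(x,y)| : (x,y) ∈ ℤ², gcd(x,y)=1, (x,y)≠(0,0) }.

translate: b→14 (≡-38 mod 52), so (26,-38,35)→(26,14,23)
flip: (26,14,23)→(23,-14,26)
reduced (well bottom): (23,-14,26) with a≤c, −a<b≤a
well minimum = a = 23

23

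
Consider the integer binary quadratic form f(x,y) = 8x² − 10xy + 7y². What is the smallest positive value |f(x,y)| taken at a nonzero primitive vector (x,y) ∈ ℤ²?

translate: b→6 (≡-10 mod 16), so (8,-10,7)→(8,6,5)
flip: (8,6,5)→(5,-6,8)
translate: b→4 (≡-6 mod 10), so (5,-6,8)→(5,4,7)
reduced (well bottom): (5,4,7) with a≤c, −a<b≤a
well minimum = a = 5

5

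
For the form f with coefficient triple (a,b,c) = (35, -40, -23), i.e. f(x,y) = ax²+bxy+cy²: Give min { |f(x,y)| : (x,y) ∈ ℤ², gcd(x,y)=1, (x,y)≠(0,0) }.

descent: ρ → (-23,40,35)  [lands on river]
river: ρ → (35,30,-28)
river: ρ → (-28,26,37)
river: ρ → (37,48,-17)
river: ρ → (-17,54,28)
river: ρ → (28,58,-13)
river: ρ → (-13,46,52)
river: ρ → (52,58,-7)
river: ρ → (-7,68,7)
river: ρ → (7,58,-52)
river: ρ → (-52,46,13)
river: ρ → (13,58,-28)
river: ρ → (-28,54,17)
river: ρ → (17,48,-37)
river: ρ → (-37,26,28)
river: ρ → (28,30,-35)
river: ρ → (-35,40,23)
river: ρ → (23,52,-23)
closes: descent 1, river 18
min |a| on river = 7

7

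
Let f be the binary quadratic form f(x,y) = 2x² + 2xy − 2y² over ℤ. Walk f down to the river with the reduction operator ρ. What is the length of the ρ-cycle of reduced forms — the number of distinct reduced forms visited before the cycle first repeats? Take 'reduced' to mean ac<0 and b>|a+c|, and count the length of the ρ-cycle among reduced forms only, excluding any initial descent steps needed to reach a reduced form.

D = 20, ⌊√D⌋ = 4
river: ρ → (-2,2,2)
river: ρ → (2,2,-2)
ρ-cycle length = 2 (tail of 0 descent steps not counted)

2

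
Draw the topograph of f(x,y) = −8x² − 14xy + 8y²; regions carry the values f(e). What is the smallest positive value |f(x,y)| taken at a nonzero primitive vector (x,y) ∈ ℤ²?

descent: ρ → (8,14,-8)  [lands on river]
river: ρ → (-8,18,4)
river: ρ → (4,14,-16)
river: ρ → (-16,18,2)
river: ρ → (2,18,-16)
river: ρ → (-16,14,4)
river: ρ → (4,18,-8)
river: ρ → (-8,14,8)
river: ρ → (8,18,-4)
river: ρ → (-4,14,16)
river: ρ → (16,18,-2)
river: ρ → (-2,18,16)
river: ρ → (16,14,-4)
river: ρ → (-4,18,8)
closes: descent 1, river 14
min |a| on river = 2

2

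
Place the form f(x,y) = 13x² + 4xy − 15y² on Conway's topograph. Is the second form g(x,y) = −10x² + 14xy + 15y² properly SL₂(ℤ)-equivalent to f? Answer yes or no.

D₁ = 796, D₂ = 796
river cycle of f (length 20): (-15, 26, 2), (2, 26, -15), (-15, 4, 13), (13, 22, -6), (-6, 26, 5), (5, 24, -11), (-11, 20, 9), (9, 16, -15), (-15, 14, 10), (10, 26, -3), … (10 more)
river cycle of g (length 20): (15, 16, -9), (-9, 20, 11), (11, 24, -5), (-5, 26, 6), (6, 22, -13), (-13, 4, 15), (15, 26, -2), (-2, 26, 15), (15, 4, -13), (-13, 22, 6), … (10 more)
cycles differ ⇒ inequivalent

no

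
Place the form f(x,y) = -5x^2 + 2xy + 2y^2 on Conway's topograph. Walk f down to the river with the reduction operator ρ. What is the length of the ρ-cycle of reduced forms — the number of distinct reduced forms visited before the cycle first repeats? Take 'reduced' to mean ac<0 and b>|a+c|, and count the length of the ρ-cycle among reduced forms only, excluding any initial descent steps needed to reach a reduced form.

D = 44, ⌊√D⌋ = 6
descent: ρ → (2,6,-1)  [lands on river]
river: ρ → (-1,6,2)
ρ-cycle length = 2 (tail of 1 descent step not counted)

2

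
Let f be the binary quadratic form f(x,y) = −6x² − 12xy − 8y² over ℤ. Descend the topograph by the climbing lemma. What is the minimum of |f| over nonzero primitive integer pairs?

translate: b→0 (≡12 mod 12), so (6,12,8)→(6,0,2)
flip: (6,0,2)→(2,0,6)
reduced (well bottom): (2,0,6) with a≤c, −a<b≤a
well minimum |f| = |-2| = 2 (negative-definite)

2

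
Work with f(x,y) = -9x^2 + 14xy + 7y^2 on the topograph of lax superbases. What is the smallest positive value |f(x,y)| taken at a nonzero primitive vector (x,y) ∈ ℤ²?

river: ρ → (7,14,-9)
river: ρ → (-9,4,12)
river: ρ → (12,20,-1)
river: ρ → (-1,20,12)
river: ρ → (12,4,-9)
river: ρ → (-9,14,7)
closes: descent 0, river 6
min |a| on river = 1

1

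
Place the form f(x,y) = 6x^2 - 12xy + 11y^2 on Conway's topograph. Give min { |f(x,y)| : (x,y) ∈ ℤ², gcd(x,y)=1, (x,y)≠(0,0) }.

translate: b→0 (≡-12 mod 12), so (6,-12,11)→(6,0,5)
flip: (6,0,5)→(5,0,6)
reduced (well bottom): (5,0,6) with a≤c, −a<b≤a
well minimum = a = 5

5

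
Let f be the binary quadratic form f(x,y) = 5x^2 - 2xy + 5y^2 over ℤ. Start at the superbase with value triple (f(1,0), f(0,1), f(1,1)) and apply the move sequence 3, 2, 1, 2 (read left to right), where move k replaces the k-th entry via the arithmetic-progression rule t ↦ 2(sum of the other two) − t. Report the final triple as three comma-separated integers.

start (5,5,8) = (f(1,0),f(0,1),f(1,1))
replace slot 3: 2·(5+5) − 8 = 12 → (5,5,12)
replace slot 2: 2·(5+12) − 5 = 29 → (5,29,12)
replace slot 1: 2·(29+12) − 5 = 77 → (77,29,12)
replace slot 2: 2·(77+12) − 29 = 149 → (77,149,12)

77,149,12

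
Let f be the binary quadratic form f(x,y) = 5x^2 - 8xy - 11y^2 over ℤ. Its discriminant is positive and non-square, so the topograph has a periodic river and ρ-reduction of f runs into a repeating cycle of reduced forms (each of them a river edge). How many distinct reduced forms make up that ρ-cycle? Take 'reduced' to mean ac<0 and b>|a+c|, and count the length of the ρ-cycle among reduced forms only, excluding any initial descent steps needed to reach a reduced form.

D = 284, ⌊√D⌋ = 16
descent: ρ → (-11,8,5)  [lands on river]
river: ρ → (5,12,-7)
river: ρ → (-7,16,1)
river: ρ → (1,16,-7)
river: ρ → (-7,12,5)
river: ρ → (5,8,-11)
river: ρ → (-11,14,2)
river: ρ → (2,14,-11)
ρ-cycle length = 8 (tail of 1 descent step not counted)

8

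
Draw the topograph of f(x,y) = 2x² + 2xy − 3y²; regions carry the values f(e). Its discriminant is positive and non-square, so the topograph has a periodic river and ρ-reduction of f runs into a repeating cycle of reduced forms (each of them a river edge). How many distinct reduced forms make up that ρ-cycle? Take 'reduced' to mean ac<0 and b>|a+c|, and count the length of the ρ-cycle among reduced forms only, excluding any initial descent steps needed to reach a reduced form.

D = 28, ⌊√D⌋ = 5
river: ρ → (-3,4,1)
river: ρ → (1,4,-3)
river: ρ → (-3,2,2)
river: ρ → (2,2,-3)
ρ-cycle length = 4 (tail of 0 descent steps not counted)

4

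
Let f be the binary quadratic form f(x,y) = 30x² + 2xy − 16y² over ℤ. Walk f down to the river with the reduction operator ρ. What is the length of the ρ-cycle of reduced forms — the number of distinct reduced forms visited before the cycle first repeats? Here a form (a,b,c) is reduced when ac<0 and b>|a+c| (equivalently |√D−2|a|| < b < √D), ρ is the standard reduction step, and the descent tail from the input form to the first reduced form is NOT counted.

D = 1924, ⌊√D⌋ = 43
descent: ρ → (-16,30,16)  [lands on river]
river: ρ → (16,34,-12)
river: ρ → (-12,38,10)
river: ρ → (10,42,-4)
river: ρ → (-4,38,30)
river: ρ → (30,22,-12)
river: ρ → (-12,26,26)
river: ρ → (26,26,-12)
river: ρ → (-12,22,30)
river: ρ → (30,38,-4)
river: ρ → (-4,42,10)
river: ρ → (10,38,-12)
river: ρ → (-12,34,16)
river: ρ → (16,30,-16)
river: ρ → (-16,34,12)
river: ρ → (12,38,-10)
river: ρ → (-10,42,4)
river: ρ → (4,38,-30)
river: ρ → (-30,22,12)
river: ρ → (12,26,-26)
river: ρ → (-26,26,12)
river: ρ → (12,22,-30)
river: ρ → (-30,38,4)
river: ρ → (4,42,-10)
river: ρ → (-10,38,12)
river: ρ → (12,34,-16)
ρ-cycle length = 26 (tail of 1 descent step not counted)

26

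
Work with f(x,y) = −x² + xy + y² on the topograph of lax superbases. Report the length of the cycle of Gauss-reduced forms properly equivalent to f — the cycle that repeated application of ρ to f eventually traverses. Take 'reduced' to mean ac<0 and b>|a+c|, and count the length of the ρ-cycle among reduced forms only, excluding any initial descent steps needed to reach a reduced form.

D = 5, ⌊√D⌋ = 2
river: ρ → (1,1,-1)
river: ρ → (-1,1,1)
ρ-cycle length = 2 (tail of 0 descent steps not counted)

2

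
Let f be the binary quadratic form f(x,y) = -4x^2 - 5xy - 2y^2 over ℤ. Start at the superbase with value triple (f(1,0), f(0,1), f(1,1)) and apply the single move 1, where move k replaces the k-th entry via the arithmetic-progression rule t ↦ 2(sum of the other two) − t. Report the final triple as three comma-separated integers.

start (-4,-2,-11) = (f(1,0),f(0,1),f(1,1))
replace slot 1: 2·((-2)+(-11)) − (-4) = -22 → (-22,-2,-11)

-22,-2,-11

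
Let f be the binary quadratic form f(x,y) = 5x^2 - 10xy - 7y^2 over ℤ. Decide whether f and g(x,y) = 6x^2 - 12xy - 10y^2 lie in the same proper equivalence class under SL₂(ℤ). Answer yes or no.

D₁ = 240, D₂ = 384
discriminants differ ⇒ not SL₂(ℤ)-equivalent

no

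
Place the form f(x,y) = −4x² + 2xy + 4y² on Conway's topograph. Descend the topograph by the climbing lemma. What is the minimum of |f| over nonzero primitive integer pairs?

river: ρ → (4,6,-2)
river: ρ → (-2,6,4)
river: ρ → (4,2,-4)
river: ρ → (-4,6,2)
river: ρ → (2,6,-4)
river: ρ → (-4,2,4)
closes: descent 0, river 6
min |a| on river = 2

2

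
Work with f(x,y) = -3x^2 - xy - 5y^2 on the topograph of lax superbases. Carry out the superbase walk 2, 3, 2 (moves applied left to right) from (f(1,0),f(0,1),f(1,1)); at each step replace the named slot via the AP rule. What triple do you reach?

start (-3,-5,-9) = (f(1,0),f(0,1),f(1,1))
replace slot 2: 2·((-3)+(-9)) − (-5) = -19 → (-3,-19,-9)
replace slot 3: 2·((-3)+(-19)) − (-9) = -35 → (-3,-19,-35)
replace slot 2: 2·((-3)+(-35)) − (-19) = -57 → (-3,-57,-35)

-3,-57,-35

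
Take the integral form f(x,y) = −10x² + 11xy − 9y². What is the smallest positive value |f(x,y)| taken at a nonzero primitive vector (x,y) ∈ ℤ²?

translate: b→9 (≡-11 mod 20), so (10,-11,9)→(10,9,8)
flip: (10,9,8)→(8,-9,10)
translate: b→7 (≡-9 mod 16), so (8,-9,10)→(8,7,9)
reduced (well bottom): (8,7,9) with a≤c, −a<b≤a
well minimum |f| = |-8| = 8 (negative-definite)

8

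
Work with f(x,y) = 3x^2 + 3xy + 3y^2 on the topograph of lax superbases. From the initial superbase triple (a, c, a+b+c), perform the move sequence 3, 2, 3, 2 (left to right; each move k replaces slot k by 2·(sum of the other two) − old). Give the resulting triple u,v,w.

start (3,3,9) = (f(1,0),f(0,1),f(1,1))
replace slot 3: 2·(3+3) − 9 = 3 → (3,3,3)
replace slot 2: 2·(3+3) − 3 = 9 → (3,9,3)
replace slot 3: 2·(3+9) − 3 = 21 → (3,9,21)
replace slot 2: 2·(3+21) − 9 = 39 → (3,39,21)

3,39,21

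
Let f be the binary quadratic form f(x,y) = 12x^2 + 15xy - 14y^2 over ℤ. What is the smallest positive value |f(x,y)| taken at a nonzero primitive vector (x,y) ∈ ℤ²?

river: ρ → (-14,13,13)
river: ρ → (13,13,-14)
river: ρ → (-14,15,12)
river: ρ → (12,9,-17)
river: ρ → (-17,25,4)
river: ρ → (4,23,-23)
river: ρ → (-23,23,4)
river: ρ → (4,25,-17)
river: ρ → (-17,9,12)
river: ρ → (12,15,-14)
closes: descent 0, river 10
min |a| on river = 4

4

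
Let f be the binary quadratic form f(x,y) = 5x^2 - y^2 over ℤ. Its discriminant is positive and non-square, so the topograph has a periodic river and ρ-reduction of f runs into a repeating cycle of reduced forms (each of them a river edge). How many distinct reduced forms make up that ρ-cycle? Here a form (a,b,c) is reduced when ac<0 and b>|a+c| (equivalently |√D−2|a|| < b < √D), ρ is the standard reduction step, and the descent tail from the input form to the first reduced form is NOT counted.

D = 20, ⌊√D⌋ = 4
descent: ρ → (-1,4,1)  [lands on river]
river: ρ → (1,4,-1)
ρ-cycle length = 2 (tail of 1 descent step not counted)

2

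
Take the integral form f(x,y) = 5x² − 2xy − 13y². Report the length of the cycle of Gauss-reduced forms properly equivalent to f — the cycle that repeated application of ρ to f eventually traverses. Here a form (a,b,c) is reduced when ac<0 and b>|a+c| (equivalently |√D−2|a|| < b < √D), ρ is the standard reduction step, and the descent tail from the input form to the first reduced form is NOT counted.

D = 264, ⌊√D⌋ = 16
descent: ρ → (-13,2,5)
descent: ρ → (5,8,-10)  [lands on river]
river: ρ → (-10,12,3)
river: ρ → (3,12,-10)
river: ρ → (-10,8,5)
river: ρ → (5,12,-6)
river: ρ → (-6,12,5)
ρ-cycle length = 6 (tail of 2 descent steps not counted)

6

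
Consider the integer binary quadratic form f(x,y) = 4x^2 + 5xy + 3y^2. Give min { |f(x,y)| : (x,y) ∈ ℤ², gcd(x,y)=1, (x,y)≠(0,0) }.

translate: b→-3 (≡5 mod 8), so (4,5,3)→(4,-3,2)
flip: (4,-3,2)→(2,3,4)
translate: b→-1 (≡3 mod 4), so (2,3,4)→(2,-1,3)
reduced (well bottom): (2,-1,3) with a≤c, −a<b≤a
well minimum = a = 2

2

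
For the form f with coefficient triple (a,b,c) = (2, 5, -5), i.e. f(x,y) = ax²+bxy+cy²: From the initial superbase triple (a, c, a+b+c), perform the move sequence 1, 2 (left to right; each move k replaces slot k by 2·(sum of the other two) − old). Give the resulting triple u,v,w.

start (2,-5,2) = (f(1,0),f(0,1),f(1,1))
replace slot 1: 2·((-5)+2) − 2 = -8 → (-8,-5,2)
replace slot 2: 2·((-8)+2) − (-5) = -7 → (-8,-7,2)

-8,-7,2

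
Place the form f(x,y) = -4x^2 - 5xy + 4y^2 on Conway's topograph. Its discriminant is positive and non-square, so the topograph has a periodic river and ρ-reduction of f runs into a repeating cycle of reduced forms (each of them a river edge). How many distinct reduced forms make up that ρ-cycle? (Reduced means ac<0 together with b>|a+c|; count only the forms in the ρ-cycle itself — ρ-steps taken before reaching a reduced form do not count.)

D = 89, ⌊√D⌋ = 9
descent: ρ → (4,5,-4)  [lands on river]
river: ρ → (-4,3,5)
river: ρ → (5,7,-2)
river: ρ → (-2,9,1)
river: ρ → (1,9,-2)
river: ρ → (-2,7,5)
river: ρ → (5,3,-4)
river: ρ → (-4,5,4)
river: ρ → (4,3,-5)
river: ρ → (-5,7,2)
river: ρ → (2,9,-1)
river: ρ → (-1,9,2)
river: ρ → (2,7,-5)
river: ρ → (-5,3,4)
ρ-cycle length = 14 (tail of 1 descent step not counted)

14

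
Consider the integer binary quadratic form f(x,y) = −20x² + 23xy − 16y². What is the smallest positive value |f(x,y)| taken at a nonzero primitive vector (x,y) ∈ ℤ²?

translate: b→17 (≡-23 mod 40), so (20,-23,16)→(20,17,13)
flip: (20,17,13)→(13,-17,20)
translate: b→9 (≡-17 mod 26), so (13,-17,20)→(13,9,16)
reduced (well bottom): (13,9,16) with a≤c, −a<b≤a
well minimum |f| = |-13| = 13 (negative-definite)

13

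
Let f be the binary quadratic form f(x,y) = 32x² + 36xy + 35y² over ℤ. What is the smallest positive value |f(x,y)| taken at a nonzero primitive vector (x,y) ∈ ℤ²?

translate: b→-28 (≡36 mod 64), so (32,36,35)→(32,-28,31)
flip: (32,-28,31)→(31,28,32)
reduced (well bottom): (31,28,32) with a≤c, −a<b≤a
well minimum = a = 31

31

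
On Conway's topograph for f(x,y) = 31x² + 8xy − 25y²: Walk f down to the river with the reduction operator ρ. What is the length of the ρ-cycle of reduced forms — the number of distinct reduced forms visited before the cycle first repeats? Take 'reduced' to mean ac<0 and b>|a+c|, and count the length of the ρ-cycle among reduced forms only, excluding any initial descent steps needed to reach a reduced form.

D = 3164, ⌊√D⌋ = 56
river: ρ → (-25,42,14)
river: ρ → (14,42,-25)
river: ρ → (-25,8,31)
river: ρ → (31,54,-2)
river: ρ → (-2,54,31)
river: ρ → (31,8,-25)
ρ-cycle length = 6 (tail of 0 descent steps not counted)

6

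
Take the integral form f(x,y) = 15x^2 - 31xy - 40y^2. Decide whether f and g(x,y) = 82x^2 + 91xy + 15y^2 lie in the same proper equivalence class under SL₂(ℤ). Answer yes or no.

D₁ = 3361, D₂ = 3361
river cycle of f (length 178): (-40, 31, 15), (15, 29, -42), (-42, 55, 2), (2, 57, -14), (-14, 55, 6), (6, 53, -23), (-23, 39, 20), (20, 41, -21), (-21, 43, 18), (18, 29, -35), … (168 more)
river cycle of g (length 178): (15, 29, -42), (-42, 55, 2), (2, 57, -14), (-14, 55, 6), (6, 53, -23), (-23, 39, 20), (20, 41, -21), (-21, 43, 18), (18, 29, -35), (-35, 41, 12), … (168 more)
cycles coincide ⇒ equivalent

yes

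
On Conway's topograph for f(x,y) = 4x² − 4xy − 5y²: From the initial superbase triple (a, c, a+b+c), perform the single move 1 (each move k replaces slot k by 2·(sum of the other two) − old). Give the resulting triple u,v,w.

start (4,-5,-5) = (f(1,0),f(0,1),f(1,1))
replace slot 1: 2·((-5)+(-5)) − 4 = -24 → (-24,-5,-5)

-24,-5,-5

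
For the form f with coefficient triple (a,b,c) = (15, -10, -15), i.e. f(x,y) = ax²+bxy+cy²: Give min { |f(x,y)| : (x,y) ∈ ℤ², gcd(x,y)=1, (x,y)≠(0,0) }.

descent: ρ → (-15,10,15)  [lands on river]
river: ρ → (15,20,-10)
river: ρ → (-10,20,15)
river: ρ → (15,10,-15)
river: ρ → (-15,20,10)
river: ρ → (10,20,-15)
closes: descent 1, river 6
min |a| on river = 10

10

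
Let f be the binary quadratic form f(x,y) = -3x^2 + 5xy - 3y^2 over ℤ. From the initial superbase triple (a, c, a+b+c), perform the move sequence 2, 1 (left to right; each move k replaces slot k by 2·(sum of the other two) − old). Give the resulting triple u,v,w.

start (-3,-3,-1) = (f(1,0),f(0,1),f(1,1))
replace slot 2: 2·((-3)+(-1)) − (-3) = -5 → (-3,-5,-1)
replace slot 1: 2·((-5)+(-1)) − (-3) = -9 → (-9,-5,-1)

-9,-5,-1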